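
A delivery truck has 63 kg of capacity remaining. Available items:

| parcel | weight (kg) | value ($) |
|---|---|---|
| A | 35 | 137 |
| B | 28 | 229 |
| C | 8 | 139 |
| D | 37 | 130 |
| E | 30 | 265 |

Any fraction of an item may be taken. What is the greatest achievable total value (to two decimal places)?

Sort by value per unit weight and fill in that order.
Order: C (139/8=17.38) > E (265/30=8.83) > B (229/28=8.18) > A (137/35=3.91) > D (130/37=3.51)
Fill: take C (8 @ 139) → take E (30 @ 265) → take 25/28 of B → 204.46; 63/63 used.
Total value = 608.46

608.46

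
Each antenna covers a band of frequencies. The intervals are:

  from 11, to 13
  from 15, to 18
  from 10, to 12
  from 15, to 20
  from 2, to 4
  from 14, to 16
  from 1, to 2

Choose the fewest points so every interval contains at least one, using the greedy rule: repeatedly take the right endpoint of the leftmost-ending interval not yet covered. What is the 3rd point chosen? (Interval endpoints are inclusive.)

16

Sort by right endpoint; whenever an interval is uncovered, place a point at its right end.
By right end: [1,2]  [2,4]  [10,12]  [11,13]  [14,16]  [15,18]  [15,20]
[1,2] uncovered → point at 2; [10,12] uncovered → point at 12; [14,16] uncovered → point at 16.
Points: 2, 12, 16 (3 total).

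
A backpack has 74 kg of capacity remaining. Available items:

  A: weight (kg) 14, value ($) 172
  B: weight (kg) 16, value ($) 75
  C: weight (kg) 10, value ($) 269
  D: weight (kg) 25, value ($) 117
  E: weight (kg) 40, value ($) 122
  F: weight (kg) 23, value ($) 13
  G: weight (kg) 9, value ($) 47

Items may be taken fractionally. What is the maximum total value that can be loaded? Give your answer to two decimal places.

680.00

Order: C (269/10=26.90) > A (172/14=12.29) > G (47/9=5.22) > B (75/16=4.69) > D (117/25=4.68) > E (122/40=3.05) > F (13/23=0.57)
Fill: take C (10 @ 269) → take A (14 @ 172) → take G (9 @ 47) → take B (16 @ 75) → take D (25 @ 117); 74/74 used.
Total value = 680.00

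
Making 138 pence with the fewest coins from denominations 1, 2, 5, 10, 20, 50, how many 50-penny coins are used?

Greedy: take as many of the largest coin as possible, then repeat with the remainder.
138 − 2×50→38 − 1×20→18 − 1×10→8 − 1×5→3 − 1×2→1 − 1×1→0
Count of 50: 2

2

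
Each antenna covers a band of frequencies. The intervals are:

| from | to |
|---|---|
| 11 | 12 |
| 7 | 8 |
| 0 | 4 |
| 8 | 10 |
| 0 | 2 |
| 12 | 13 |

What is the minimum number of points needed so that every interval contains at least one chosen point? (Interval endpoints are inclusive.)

By right end: [0,2]  [0,4]  [7,8]  [8,10]  [11,12]  [12,13]
[0,2] uncovered → point at 2; [7,8] uncovered → point at 8; [11,12] uncovered → point at 12.
Points: 2, 8, 12 (3 total).

3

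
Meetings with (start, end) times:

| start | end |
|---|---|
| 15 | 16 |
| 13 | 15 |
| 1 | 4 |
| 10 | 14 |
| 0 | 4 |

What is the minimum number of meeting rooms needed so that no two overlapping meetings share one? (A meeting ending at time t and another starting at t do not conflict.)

The answer is the maximum number of intervals overlapping at any instant.
starts: [0, 1, 10, 13, 15]
ends:   [4, 4, 14, 15, 16]
s0→1 s1→2  — peak 2.

2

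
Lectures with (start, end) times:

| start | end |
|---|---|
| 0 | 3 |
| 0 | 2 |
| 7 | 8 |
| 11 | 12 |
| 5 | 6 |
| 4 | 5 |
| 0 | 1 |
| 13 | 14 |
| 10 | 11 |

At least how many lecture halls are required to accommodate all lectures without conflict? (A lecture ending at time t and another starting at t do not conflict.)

Count concurrent intervals with a sweep; the peak is the room count.
starts: [0, 0, 0, 4, 5, 7, 10, 11, 13]
ends:   [1, 2, 3, 5, 6, 8, 11, 12, 14]
s0→1 s0→2 s0→3  — peak 3.

3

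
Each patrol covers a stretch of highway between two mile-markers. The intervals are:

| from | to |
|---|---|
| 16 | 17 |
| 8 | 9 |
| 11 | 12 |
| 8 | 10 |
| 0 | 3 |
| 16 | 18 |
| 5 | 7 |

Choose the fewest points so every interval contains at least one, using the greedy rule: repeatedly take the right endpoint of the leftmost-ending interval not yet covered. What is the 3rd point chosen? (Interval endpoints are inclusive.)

Process intervals by earliest right end; each time one isn't hit yet, stab at its right endpoint.
By right end: [0,3]  [5,7]  [8,9]  [8,10]  [11,12]  [16,17]  [16,18]
[0,3] uncovered → point at 3; [5,7] uncovered → point at 7; [8,9] uncovered → point at 9; [11,12] uncovered → point at 12; [16,17] uncovered → point at 17.
Points: 3, 7, 9, 12, 17 (5 total).

9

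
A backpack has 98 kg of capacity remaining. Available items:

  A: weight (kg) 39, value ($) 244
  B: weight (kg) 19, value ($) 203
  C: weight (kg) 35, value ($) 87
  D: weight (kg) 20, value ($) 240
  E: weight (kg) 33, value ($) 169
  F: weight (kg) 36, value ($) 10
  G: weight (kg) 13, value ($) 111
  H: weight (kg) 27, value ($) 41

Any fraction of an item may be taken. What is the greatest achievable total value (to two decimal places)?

833.85

Ratios (sorted): D 12.00, B 10.68, G 8.54, A 6.26, E 5.12, C 2.49, H 1.52, F 0.28
take D (20 @ 240); take B (19 @ 203); take G (13 @ 111); take A (39 @ 244); take 7/33 of E → 35.85. Capacity used 98/98.
Total value = 833.85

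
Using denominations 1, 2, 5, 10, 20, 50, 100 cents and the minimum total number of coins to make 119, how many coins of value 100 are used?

1

Use the largest denomination that fits, subtract, and repeat.
119 = 1×100 + 1×10 + 1×5 + 2×2
Count of 100: 1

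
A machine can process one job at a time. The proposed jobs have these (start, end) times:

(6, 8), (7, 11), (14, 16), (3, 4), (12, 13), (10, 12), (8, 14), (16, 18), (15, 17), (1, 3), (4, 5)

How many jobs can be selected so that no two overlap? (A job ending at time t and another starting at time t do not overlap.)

8

Sorted by end: (1,3)  (3,4)  (4,5)  (6,8)  (7,11)  (10,12)  (12,13)  (8,14)  (14,16)  (15,17)  (16,18)
take (1,3); take (3,4); take (4,5); take (6,8); take (10,12); take (12,13); skip (8,14); take (14,16); take (16,18).
Selected 8 jobs.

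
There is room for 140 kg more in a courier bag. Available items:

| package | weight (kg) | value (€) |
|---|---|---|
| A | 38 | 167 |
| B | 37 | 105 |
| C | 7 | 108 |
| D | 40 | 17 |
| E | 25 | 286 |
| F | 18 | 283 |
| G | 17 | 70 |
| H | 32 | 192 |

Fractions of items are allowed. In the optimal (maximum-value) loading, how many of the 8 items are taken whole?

6

Sort by value per unit weight and fill in that order.
Order: F (283/18=15.72) > C (108/7=15.43) > E (286/25=11.44) > H (192/32=6.00) > A (167/38=4.39) > G (70/17=4.12) > B (105/37=2.84) > D (17/40=0.42)
Fill: take F (18 @ 283) → take C (7 @ 108) → take E (25 @ 286) → take H (32 @ 192) → take A (38 @ 167) → take G (17 @ 70) → take 3/37 of B → 8.51; 140/140 used.
6 item(s) taken whole; one partial (take 3/37 of B).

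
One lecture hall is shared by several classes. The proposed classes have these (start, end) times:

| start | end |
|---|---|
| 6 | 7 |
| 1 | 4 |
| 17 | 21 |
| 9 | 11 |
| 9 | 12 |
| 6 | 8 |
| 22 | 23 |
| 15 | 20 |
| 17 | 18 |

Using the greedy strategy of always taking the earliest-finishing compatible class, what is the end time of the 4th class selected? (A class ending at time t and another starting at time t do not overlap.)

Sort by end time and greedily take each interval whose start is ≥ the last chosen end.
Sorted by end: (1,4)  (6,7)  (6,8)  (9,11)  (9,12)  (17,18)  (15,20)  (17,21)  (22,23)
take (1,4); take (6,7); take (9,11); skip (9,12); take (17,18); skip (15,20); skip (17,21); take (22,23).
Selected: (1,4) (6,7) (9,11) (17,18) (22,23)

18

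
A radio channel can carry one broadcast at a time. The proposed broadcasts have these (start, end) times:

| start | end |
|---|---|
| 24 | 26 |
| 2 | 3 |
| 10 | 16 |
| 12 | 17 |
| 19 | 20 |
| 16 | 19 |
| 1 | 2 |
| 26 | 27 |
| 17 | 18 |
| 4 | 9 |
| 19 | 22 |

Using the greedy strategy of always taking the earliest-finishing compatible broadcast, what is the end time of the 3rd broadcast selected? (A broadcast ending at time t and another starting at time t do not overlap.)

Sort by end time and greedily take each interval whose start is ≥ the last chosen end.
Sorted by end: (1,2)  (2,3)  (4,9)  (10,16)  (12,17)  (17,18)  (16,19)  (19,20)  (19,22)  (24,26)  (26,27)
take (1,2); take (2,3); take (4,9); take (10,16); skip (12,17); take (17,18); take (19,20); skip (19,22); take (24,26); take (26,27).
Selected: (1,2) (2,3) (4,9) (10,16) (17,18) (19,20) (24,26) (26,27)

9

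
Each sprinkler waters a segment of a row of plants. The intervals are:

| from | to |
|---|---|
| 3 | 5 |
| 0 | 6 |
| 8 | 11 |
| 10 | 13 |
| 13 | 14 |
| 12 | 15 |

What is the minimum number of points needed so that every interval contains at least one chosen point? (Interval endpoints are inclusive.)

Sort by right endpoint; whenever an interval is uncovered, place a point at its right end.
Sorted: [3,5] [0,6] [8,11] [10,13] [13,14] [12,15]
{[3,5],[0,6]} hit by 5; {[8,11],[10,13]} hit by 11; {[13,14],[12,15]} hit by 14.
Points: 5, 11, 14 (3 total).

3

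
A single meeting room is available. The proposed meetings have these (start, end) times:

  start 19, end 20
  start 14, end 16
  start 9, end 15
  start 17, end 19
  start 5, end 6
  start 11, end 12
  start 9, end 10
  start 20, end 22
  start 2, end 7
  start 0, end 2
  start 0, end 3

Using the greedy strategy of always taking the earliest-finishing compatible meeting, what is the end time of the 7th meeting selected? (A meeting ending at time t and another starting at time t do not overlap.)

Greedy by earliest finish: after sorting by end time, pick each interval compatible with the last pick.
By end time: (0,2), (0,3), (5,6), (2,7), (9,10), (11,12), (9,15), (14,16), (17,19), (19,20), (20,22).
Pick (0,2); next start ≥ 2 → (5,6); next start ≥ 6 → (9,10); next start ≥ 10 → (11,12); next start ≥ 12 → (14,16); next start ≥ 16 → (17,19); next start ≥ 19 → (19,20); next start ≥ 20 → (20,22).
Selected: (0,2) (5,6) (9,10) (11,12) (14,16) (17,19) (19,20) (20,22)

20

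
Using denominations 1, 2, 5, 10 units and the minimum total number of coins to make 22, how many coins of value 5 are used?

Use the largest denomination that fits, subtract, and repeat.
22 − 2×10→2 − 1×2→0
Count of 5: 0

0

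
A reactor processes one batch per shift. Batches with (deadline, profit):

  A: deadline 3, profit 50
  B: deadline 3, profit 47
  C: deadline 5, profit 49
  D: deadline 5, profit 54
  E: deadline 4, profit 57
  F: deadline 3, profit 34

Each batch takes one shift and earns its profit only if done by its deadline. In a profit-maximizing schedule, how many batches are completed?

5

Take jobs in profit order; each goes to the latest open slot no later than its deadline.
Profit order: E=57 D=54 A=50 C=49 B=47 F=34
Assign: E→slot 4, D→slot 5, A→slot 3, C→slot 2, B→slot 1, F skipped.
Slots: [1:B] [2:C] [3:A] [4:E] [5:D]
5 of 6 scheduled.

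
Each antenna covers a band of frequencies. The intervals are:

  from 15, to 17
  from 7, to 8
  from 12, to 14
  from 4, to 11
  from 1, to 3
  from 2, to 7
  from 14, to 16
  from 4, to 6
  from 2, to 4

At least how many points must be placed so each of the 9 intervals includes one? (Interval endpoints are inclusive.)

Process intervals by earliest right end; each time one isn't hit yet, stab at its right endpoint.
By right end: [1,3]  [2,4]  [4,6]  [2,7]  [7,8]  [4,11]  [12,14]  [14,16]  [15,17]
[1,3] uncovered → point at 3; [4,6] uncovered → point at 6; [7,8] uncovered → point at 8; [12,14] uncovered → point at 14; [15,17] uncovered → point at 17.
Points: 3, 6, 8, 14, 17 (5 total).

5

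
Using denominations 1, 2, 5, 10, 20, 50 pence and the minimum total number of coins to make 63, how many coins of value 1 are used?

1

63 − 1×50→13 − 1×10→3 − 1×2→1 − 1×1→0
Count of 1: 1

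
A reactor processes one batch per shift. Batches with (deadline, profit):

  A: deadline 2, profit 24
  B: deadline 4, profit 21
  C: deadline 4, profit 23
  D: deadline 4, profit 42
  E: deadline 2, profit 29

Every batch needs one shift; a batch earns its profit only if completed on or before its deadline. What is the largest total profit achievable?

Take jobs in profit order; each goes to the latest open slot no later than its deadline.
By profit: D(d4,42), E(d2,29), A(d2,24), C(d4,23), B(d4,21)
D→slot 4; E→slot 2; A→slot 1; C→slot 3; B skipped.
Profit = 24 + 29 + 23 + 42 = 118

118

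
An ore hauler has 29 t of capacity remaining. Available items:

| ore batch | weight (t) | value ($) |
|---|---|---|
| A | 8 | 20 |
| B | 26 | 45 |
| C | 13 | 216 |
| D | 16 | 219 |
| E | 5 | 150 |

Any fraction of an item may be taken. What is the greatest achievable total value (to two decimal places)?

516.56

Sort by value per unit weight and fill in that order.
Order: E (150/5=30.00) > C (216/13=16.62) > D (219/16=13.69) > A (20/8=2.50) > B (45/26=1.73)
Fill: take E (5 @ 150) → take C (13 @ 216) → take 11/16 of D → 150.56; 29/29 used.
Total value = 516.56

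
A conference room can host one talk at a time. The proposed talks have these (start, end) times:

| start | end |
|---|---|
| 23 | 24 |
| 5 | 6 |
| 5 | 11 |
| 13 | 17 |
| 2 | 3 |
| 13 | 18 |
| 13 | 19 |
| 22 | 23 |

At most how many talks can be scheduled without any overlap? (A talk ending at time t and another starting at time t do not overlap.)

5

Sorted by end: (2,3)  (5,6)  (5,11)  (13,17)  (13,18)  (13,19)  (22,23)  (23,24)
take (2,3); take (5,6); take (13,17); skip (13,19); take (22,23); take (23,24).
Selected 5 talks.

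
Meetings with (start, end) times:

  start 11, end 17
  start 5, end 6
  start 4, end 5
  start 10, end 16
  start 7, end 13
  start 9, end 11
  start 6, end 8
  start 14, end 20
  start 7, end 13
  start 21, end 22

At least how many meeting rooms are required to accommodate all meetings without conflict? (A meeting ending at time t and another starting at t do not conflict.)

Events (time:±→running): 4:+→1 5:-→0 5:+→1 6:-→0 6:+→1 7:+→2 7:+→3 8:-→2 9:+→3 10:+→4 … peak 4.

4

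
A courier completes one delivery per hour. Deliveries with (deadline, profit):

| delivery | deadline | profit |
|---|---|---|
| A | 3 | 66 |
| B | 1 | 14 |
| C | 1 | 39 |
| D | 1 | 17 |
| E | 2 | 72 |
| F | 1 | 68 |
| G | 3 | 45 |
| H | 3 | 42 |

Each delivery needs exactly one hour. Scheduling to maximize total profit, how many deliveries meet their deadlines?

Profit order: E=72 F=68 A=66 G=45 H=42 C=39 D=17 B=14
Assign: E→slot 2, F→slot 1, A→slot 3, G skipped, H skipped, C skipped, D skipped, B skipped.
Slots: [1:F] [2:E] [3:A]
3 of 8 scheduled.

3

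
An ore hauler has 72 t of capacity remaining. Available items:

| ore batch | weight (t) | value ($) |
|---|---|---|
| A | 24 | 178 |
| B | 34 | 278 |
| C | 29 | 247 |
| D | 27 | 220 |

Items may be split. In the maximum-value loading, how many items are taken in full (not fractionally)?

Order: C (247/29=8.52) > B (278/34=8.18) > D (220/27=8.15) > A (178/24=7.42)
Fill: take C (29 @ 247) → take B (34 @ 278) → take 9/27 of D → 73.33; 72/72 used.
2 item(s) taken whole; one partial (take 9/27 of D).

2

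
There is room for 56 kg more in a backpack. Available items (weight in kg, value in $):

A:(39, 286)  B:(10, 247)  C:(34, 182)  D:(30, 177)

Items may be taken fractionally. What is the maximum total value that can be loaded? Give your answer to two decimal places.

Greedy by value/weight ratio, highest first.
Order: B (247/10=24.70) > A (286/39=7.33) > D (177/30=5.90) > C (182/34=5.35)
Fill: take B (10 @ 247) → take A (39 @ 286) → take 7/30 of D → 41.30; 56/56 used.
Total value = 574.30

574.30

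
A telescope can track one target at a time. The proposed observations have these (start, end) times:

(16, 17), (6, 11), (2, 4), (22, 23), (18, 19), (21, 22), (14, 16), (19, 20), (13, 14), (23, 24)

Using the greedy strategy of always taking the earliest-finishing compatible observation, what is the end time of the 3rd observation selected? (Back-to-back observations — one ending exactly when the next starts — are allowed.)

Order by finish time; keep every interval that doesn't clash with the previous kept one.
By end time: (2,4), (6,11), (13,14), (14,16), (16,17), (18,19), (19,20), (21,22), (22,23), (23,24).
Pick (2,4); next start ≥ 4 → (6,11); next start ≥ 11 → (13,14); next start ≥ 14 → (14,16); next start ≥ 16 → (16,17); next start ≥ 17 → (18,19); next start ≥ 19 → (19,20); next start ≥ 20 → (21,22); next start ≥ 22 → (22,23); next start ≥ 23 → (23,24).
Selected: (2,4) (6,11) (13,14) (14,16) (16,17) (18,19) (19,20) (21,22) (22,23) (23,24)

14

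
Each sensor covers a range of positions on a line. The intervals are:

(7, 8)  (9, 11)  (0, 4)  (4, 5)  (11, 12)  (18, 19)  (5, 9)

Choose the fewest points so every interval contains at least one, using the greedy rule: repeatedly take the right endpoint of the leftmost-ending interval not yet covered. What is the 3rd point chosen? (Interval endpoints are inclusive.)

By right end: [0,4]  [4,5]  [7,8]  [5,9]  [9,11]  [11,12]  [18,19]
[0,4] uncovered → point at 4; [7,8] uncovered → point at 8; [9,11] uncovered → point at 11; [18,19] uncovered → point at 19.
Points: 4, 8, 11, 19 (4 total).

11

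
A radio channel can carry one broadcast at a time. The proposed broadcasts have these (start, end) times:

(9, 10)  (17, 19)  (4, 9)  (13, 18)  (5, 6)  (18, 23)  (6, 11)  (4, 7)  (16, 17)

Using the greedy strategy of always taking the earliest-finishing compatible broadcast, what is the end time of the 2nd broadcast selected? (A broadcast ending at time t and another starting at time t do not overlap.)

10

Sort by end time and greedily take each interval whose start is ≥ the last chosen end.
By end time: (5,6), (4,7), (4,9), (9,10), (6,11), (16,17), (13,18), (17,19), (18,23).
Pick (5,6); next start ≥ 6 → (9,10); next start ≥ 10 → (16,17); next start ≥ 17 → (17,19).
Selected: (5,6) (9,10) (16,17) (17,19)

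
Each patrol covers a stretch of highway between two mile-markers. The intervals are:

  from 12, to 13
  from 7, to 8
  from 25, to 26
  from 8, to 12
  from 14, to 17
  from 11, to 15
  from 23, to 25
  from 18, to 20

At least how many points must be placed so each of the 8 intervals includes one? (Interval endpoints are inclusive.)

By right end: [7,8]  [8,12]  [12,13]  [11,15]  [14,17]  [18,20]  [23,25]  [25,26]
[7,8] uncovered → point at 8; [12,13] uncovered → point at 13; [14,17] uncovered → point at 17; [18,20] uncovered → point at 20; [23,25] uncovered → point at 25.
Points: 8, 13, 17, 20, 25 (5 total).

5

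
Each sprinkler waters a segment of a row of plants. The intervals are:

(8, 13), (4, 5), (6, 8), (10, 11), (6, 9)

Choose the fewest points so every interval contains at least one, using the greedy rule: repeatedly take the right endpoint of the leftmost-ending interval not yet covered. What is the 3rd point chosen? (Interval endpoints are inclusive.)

11

Process intervals by earliest right end; each time one isn't hit yet, stab at its right endpoint.
Sorted: [4,5] [6,8] [6,9] [10,11] [8,13]
{[4,5]} hit by 5; {[6,8],[6,9]} hit by 8; {[10,11],[8,13]} hit by 11.
Points: 5, 8, 11 (3 total).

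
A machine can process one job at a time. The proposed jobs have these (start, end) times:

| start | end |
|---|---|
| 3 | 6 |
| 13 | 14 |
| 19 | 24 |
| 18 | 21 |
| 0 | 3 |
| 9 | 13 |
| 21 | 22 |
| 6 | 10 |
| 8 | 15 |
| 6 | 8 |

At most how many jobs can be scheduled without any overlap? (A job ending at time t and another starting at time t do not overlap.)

7

Greedy by earliest finish: after sorting by end time, pick each interval compatible with the last pick.
By end time: (0,3), (3,6), (6,8), (6,10), (9,13), (13,14), (8,15), (18,21), (21,22), (19,24).
Pick (0,3); next start ≥ 3 → (3,6); next start ≥ 6 → (6,8); next start ≥ 8 → (9,13); next start ≥ 13 → (13,14); next start ≥ 14 → (18,21); next start ≥ 21 → (21,22).
Selected 7 jobs.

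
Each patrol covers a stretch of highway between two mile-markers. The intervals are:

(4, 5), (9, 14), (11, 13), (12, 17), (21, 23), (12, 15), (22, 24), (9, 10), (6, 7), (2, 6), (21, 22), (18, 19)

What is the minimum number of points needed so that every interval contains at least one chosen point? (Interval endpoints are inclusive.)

6

Sorted: [4,5] [2,6] [6,7] [9,10] [11,13] [9,14] [12,15] [12,17] [18,19] [21,22] [21,23] [22,24]
{[4,5],[2,6]} hit by 5; {[6,7]} hit by 7; {[9,10]} hit by 10; {[11,13],[9,14],[12,15],[12,17]} hit by 13; {[18,19]} hit by 19; {[21,22],[21,23],[22,24]} hit by 22.
Points: 5, 7, 10, 13, 19, 22 (6 total).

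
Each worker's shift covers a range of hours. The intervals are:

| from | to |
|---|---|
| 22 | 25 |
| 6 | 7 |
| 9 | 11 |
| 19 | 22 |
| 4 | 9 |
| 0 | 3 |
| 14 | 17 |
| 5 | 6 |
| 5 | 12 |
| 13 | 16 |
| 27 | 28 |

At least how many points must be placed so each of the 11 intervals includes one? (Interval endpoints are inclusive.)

6

Sort by right endpoint; whenever an interval is uncovered, place a point at its right end.
Sorted: [0,3] [5,6] [6,7] [4,9] [9,11] [5,12] [13,16] [14,17] [19,22] [22,25] [27,28]
{[0,3]} hit by 3; {[5,6],[6,7],[4,9]} hit by 6; {[9,11],[5,12]} hit by 11; {[13,16],[14,17]} hit by 16; {[19,22],[22,25]} hit by 22; {[27,28]} hit by 28.
Points: 3, 6, 11, 16, 22, 28 (6 total).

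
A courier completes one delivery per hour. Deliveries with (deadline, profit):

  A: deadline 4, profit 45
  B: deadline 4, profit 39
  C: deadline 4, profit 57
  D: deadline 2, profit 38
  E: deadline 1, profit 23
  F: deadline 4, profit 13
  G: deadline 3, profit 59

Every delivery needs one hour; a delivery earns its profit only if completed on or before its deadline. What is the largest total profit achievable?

200

Take jobs in profit order; each goes to the latest open slot no later than its deadline.
Profit order: G=59 C=57 A=45 B=39 D=38 E=23 F=13
Assign: G→slot 3, C→slot 4, A→slot 2, B→slot 1, D skipped, E skipped, F skipped.
Slots: [1:B] [2:A] [3:G] [4:C]
Profit = 39 + 45 + 59 + 57 = 200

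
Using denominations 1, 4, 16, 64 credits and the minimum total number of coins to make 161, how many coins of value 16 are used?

Use the largest denomination that fits, subtract, and repeat.
161 = 2×64 + 2×16 + 1×1
Count of 16: 2

2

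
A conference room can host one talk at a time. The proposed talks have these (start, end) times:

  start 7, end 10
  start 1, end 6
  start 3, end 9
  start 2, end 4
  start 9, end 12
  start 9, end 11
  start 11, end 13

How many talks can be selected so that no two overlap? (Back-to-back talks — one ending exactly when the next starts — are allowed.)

3

Greedy by earliest finish: after sorting by end time, pick each interval compatible with the last pick.
Sorted by end: (2,4)  (1,6)  (3,9)  (7,10)  (9,11)  (9,12)  (11,13)
take (2,4); skip (1,6); take (7,10); skip (9,11); take (11,13).
Selected 3 talks.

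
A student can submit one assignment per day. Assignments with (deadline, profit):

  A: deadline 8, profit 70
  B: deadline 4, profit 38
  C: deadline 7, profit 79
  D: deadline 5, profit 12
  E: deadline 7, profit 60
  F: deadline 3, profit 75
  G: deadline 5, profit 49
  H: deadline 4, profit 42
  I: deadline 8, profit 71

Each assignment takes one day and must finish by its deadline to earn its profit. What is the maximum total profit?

484

Sort by profit descending; place each in the latest free slot ≤ its deadline.
By profit: C(d7,79), F(d3,75), I(d8,71), A(d8,70), E(d7,60), G(d5,49), H(d4,42), B(d4,38), D(d5,12)
C→slot 7; F→slot 3; I→slot 8; A→slot 6; E→slot 5; G→slot 4; H→slot 2; B→slot 1; D skipped.
Profit = 38 + 42 + 75 + 49 + 60 + 70 + 79 + 71 = 484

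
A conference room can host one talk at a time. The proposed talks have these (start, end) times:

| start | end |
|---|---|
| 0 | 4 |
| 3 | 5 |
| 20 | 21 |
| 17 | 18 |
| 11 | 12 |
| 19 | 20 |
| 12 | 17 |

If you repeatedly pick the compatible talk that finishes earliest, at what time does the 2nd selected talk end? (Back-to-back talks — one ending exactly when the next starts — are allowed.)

12

Greedy by earliest finish: after sorting by end time, pick each interval compatible with the last pick.
By end time: (0,4), (3,5), (11,12), (12,17), (17,18), (19,20), (20,21).
Pick (0,4); next start ≥ 4 → (11,12); next start ≥ 12 → (12,17); next start ≥ 17 → (17,18); next start ≥ 18 → (19,20); next start ≥ 20 → (20,21).
Selected: (0,4) (11,12) (12,17) (17,18) (19,20) (20,21)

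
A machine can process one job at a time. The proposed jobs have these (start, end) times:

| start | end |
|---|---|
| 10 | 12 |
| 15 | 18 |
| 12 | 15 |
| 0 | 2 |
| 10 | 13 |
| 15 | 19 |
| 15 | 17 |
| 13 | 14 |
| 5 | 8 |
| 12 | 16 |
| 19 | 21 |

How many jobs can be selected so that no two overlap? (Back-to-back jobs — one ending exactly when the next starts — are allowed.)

Greedy by earliest finish: after sorting by end time, pick each interval compatible with the last pick.
Sorted by end: (0,2)  (5,8)  (10,12)  (10,13)  (13,14)  (12,15)  (12,16)  (15,17)  (15,18)  (15,19)  (19,21)
take (0,2); take (5,8); take (10,12); take (13,14); skip (12,16); take (15,17); skip (15,18); skip (15,19); take (19,21).
Selected 6 jobs.

6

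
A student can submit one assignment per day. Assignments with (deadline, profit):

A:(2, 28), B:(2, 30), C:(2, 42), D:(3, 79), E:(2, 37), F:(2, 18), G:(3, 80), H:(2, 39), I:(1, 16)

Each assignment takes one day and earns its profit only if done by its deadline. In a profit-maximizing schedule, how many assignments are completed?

3

Sort by profit descending; place each in the latest free slot ≤ its deadline.
By profit: G(d3,80), D(d3,79), C(d2,42), H(d2,39), E(d2,37), B(d2,30), A(d2,28), F(d2,18), I(d1,16)
G→slot 3; D→slot 2; C→slot 1; H skipped; E skipped; B skipped; A skipped; F skipped; I skipped.
3 of 9 scheduled.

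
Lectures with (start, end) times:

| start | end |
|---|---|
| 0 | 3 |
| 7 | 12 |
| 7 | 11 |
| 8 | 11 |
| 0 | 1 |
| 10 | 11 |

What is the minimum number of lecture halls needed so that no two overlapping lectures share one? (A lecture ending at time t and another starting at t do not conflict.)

Count concurrent intervals with a sweep; the peak is the room count.
starts: [0, 0, 7, 7, 8, 10]
ends:   [1, 3, 11, 11, 11, 12]
s0→1 s0→2 e1→1 e3→0 s7→1 s7→2 s8→3 s10→4  — peak 4.

4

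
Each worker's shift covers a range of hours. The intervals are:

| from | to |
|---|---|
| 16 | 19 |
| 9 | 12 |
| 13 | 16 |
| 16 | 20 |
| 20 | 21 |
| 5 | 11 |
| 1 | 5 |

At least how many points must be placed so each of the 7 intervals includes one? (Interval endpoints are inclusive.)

Sort by right endpoint; whenever an interval is uncovered, place a point at its right end.
By right end: [1,5]  [5,11]  [9,12]  [13,16]  [16,19]  [16,20]  [20,21]
[1,5] uncovered → point at 5; [9,12] uncovered → point at 12; [13,16] uncovered → point at 16; [20,21] uncovered → point at 21.
Points: 5, 12, 16, 21 (4 total).

4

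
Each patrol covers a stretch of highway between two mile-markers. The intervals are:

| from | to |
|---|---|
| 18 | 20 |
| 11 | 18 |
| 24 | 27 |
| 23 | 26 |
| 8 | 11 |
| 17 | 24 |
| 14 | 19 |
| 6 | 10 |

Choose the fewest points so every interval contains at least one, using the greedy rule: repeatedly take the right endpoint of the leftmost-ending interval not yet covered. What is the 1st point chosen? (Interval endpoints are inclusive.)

Process intervals by earliest right end; each time one isn't hit yet, stab at its right endpoint.
Sorted: [6,10] [8,11] [11,18] [14,19] [18,20] [17,24] [23,26] [24,27]
{[6,10],[8,11]} hit by 10; {[11,18],[14,19],[18,20],[17,24]} hit by 18; {[23,26],[24,27]} hit by 26.
Points: 10, 18, 26 (3 total).

10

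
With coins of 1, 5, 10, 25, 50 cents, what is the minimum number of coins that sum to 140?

140 − 2×50→40 − 1×25→15 − 1×10→5 − 1×5→0
Total coins = 2 + 1 + 1 + 1 = 5

5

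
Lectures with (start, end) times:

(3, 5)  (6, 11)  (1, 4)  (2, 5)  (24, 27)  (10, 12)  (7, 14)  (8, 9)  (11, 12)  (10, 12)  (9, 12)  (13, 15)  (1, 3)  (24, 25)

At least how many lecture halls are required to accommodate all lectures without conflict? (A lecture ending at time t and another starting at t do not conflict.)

The answer is the maximum number of intervals overlapping at any instant.
Events (time:±→running): 1:+→1 1:+→2 2:+→3 3:-→2 3:+→3 4:-→2 5:-→1 5:-→0 6:+→1 7:+→2 8:+→3 9:-→2 9:+→3 10:+→4 10:+→5 … peak 5.

5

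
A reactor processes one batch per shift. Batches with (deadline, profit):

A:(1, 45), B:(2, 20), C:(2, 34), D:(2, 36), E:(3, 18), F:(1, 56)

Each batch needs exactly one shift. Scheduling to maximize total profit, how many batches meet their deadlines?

By profit: F(d1,56), A(d1,45), D(d2,36), C(d2,34), B(d2,20), E(d3,18)
F→slot 1; A skipped; D→slot 2; C skipped; B skipped; E→slot 3.
3 of 6 scheduled.

3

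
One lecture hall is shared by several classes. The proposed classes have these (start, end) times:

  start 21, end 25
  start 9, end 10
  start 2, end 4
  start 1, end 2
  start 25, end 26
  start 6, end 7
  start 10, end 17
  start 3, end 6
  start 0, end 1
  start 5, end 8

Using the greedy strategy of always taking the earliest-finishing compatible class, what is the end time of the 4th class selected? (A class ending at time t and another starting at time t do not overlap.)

By end time: (0,1), (1,2), (2,4), (3,6), (6,7), (5,8), (9,10), (10,17), (21,25), (25,26).
Pick (0,1); next start ≥ 1 → (1,2); next start ≥ 2 → (2,4); next start ≥ 4 → (6,7); next start ≥ 7 → (9,10); next start ≥ 10 → (10,17); next start ≥ 17 → (21,25); next start ≥ 25 → (25,26).
Selected: (0,1) (1,2) (2,4) (6,7) (9,10) (10,17) (21,25) (25,26)

7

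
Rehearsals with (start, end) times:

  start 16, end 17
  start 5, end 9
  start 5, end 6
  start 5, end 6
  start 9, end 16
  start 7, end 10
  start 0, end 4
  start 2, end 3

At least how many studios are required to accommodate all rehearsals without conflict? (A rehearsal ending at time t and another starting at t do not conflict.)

3

Events (time:±→running): 0:+→1 2:+→2 3:-→1 4:-→0 5:+→1 5:+→2 5:+→3 … peak 3.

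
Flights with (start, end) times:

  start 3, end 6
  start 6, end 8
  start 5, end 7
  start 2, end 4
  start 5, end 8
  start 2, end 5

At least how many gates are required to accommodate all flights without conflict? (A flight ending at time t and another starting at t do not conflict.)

The answer is the maximum number of intervals overlapping at any instant.
starts: [2, 2, 3, 5, 5, 6]
ends:   [4, 5, 6, 7, 8, 8]
s2→1 s2→2 s3→3  — peak 3.

3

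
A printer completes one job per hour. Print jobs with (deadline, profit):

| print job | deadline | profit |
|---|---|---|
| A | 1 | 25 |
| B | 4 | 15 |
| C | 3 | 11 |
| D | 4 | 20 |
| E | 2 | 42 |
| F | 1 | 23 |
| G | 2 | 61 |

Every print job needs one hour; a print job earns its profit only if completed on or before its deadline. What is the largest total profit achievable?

138

Sort by profit descending; place each in the latest free slot ≤ its deadline.
By profit: G(d2,61), E(d2,42), A(d1,25), F(d1,23), D(d4,20), B(d4,15), C(d3,11)
G→slot 2; E→slot 1; A skipped; F skipped; D→slot 4; B→slot 3; C skipped.
Profit = 42 + 61 + 15 + 20 = 138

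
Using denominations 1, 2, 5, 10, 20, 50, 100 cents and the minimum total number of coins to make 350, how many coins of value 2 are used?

0

350 − 3×100→50 − 1×50→0
Count of 2: 0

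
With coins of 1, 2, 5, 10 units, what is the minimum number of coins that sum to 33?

5

33 = 3×10 + 1×2 + 1×1
Total coins = 3 + 1 + 1 = 5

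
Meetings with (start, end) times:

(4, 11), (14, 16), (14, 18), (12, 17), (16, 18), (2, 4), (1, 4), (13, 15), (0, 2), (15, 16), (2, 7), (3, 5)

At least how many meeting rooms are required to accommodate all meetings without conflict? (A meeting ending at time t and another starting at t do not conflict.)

Events (time:±→running): 0:+→1 1:+→2 2:-→1 2:+→2 2:+→3 3:+→4 … peak 4.

4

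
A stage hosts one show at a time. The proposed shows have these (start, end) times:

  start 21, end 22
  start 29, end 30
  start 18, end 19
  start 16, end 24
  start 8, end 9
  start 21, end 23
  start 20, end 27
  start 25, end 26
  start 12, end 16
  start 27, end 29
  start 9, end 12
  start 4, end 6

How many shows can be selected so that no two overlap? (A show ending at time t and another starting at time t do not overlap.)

9

Greedy by earliest finish: after sorting by end time, pick each interval compatible with the last pick.
By end time: (4,6), (8,9), (9,12), (12,16), (18,19), (21,22), (21,23), (16,24), (25,26), (20,27), (27,29), (29,30).
Pick (4,6); next start ≥ 6 → (8,9); next start ≥ 9 → (9,12); next start ≥ 12 → (12,16); next start ≥ 16 → (18,19); next start ≥ 19 → (21,22); next start ≥ 22 → (25,26); next start ≥ 26 → (27,29); next start ≥ 29 → (29,30).
Selected 9 shows.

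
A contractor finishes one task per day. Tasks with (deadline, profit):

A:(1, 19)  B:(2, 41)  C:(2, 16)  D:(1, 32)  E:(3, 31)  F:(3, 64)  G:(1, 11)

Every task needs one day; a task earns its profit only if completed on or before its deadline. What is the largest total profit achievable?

137

Take jobs in profit order; each goes to the latest open slot no later than its deadline.
By profit: F(d3,64), B(d2,41), D(d1,32), E(d3,31), A(d1,19), C(d2,16), G(d1,11)
F→slot 3; B→slot 2; D→slot 1; E skipped; A skipped; C skipped; G skipped.
Profit = 32 + 41 + 64 = 137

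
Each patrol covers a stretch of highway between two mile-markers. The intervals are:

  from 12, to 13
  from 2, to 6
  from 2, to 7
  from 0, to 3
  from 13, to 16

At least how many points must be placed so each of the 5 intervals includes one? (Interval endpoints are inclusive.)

Process intervals by earliest right end; each time one isn't hit yet, stab at its right endpoint.
Sorted: [0,3] [2,6] [2,7] [12,13] [13,16]
{[0,3],[2,6],[2,7]} hit by 3; {[12,13],[13,16]} hit by 13.
Points: 3, 13 (2 total).

2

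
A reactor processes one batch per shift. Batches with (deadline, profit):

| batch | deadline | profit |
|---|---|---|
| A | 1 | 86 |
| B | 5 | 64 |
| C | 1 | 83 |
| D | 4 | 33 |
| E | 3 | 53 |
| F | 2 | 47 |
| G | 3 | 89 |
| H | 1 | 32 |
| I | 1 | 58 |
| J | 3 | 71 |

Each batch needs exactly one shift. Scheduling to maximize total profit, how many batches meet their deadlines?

5

Sort by profit descending; place each in the latest free slot ≤ its deadline.
Profit order: G=89 A=86 C=83 J=71 B=64 I=58 E=53 F=47 D=33 H=32
Assign: G→slot 3, A→slot 1, C skipped, J→slot 2, B→slot 5, I skipped, E skipped, F skipped, D→slot 4, H skipped.
Slots: [1:A] [2:J] [3:G] [4:D] [5:B]
5 of 10 scheduled.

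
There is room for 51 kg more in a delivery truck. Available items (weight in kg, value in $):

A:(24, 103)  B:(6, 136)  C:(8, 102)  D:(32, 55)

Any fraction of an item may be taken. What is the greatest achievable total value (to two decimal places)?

363.34

Sort by value per unit weight and fill in that order.
Order: B (136/6=22.67) > C (102/8=12.75) > A (103/24=4.29) > D (55/32=1.72)
Fill: take B (6 @ 136) → take C (8 @ 102) → take A (24 @ 103) → take 13/32 of D → 22.34; 51/51 used.
Total value = 363.34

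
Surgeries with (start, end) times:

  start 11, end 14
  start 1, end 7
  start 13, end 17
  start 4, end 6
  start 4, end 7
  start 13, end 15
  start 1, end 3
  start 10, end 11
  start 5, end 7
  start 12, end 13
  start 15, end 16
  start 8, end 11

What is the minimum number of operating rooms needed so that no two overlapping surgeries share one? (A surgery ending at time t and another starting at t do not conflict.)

The answer is the maximum number of intervals overlapping at any instant.
starts: [1, 1, 4, 4, 5, 8, 10, 11, 12, 13, 13, 15]
ends:   [3, 6, 7, 7, 7, 11, 11, 13, 14, 15, 16, 17]
s1→1 s1→2 e3→1 s4→2 s4→3 s5→4  — peak 4.

4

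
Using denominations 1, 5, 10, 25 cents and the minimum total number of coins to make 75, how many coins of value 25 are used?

3

75 − 3×25→0
Count of 25: 3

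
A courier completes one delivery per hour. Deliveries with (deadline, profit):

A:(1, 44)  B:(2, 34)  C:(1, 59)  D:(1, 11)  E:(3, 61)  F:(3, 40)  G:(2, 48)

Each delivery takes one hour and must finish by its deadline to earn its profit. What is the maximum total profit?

168

Take jobs in profit order; each goes to the latest open slot no later than its deadline.
Profit order: E=61 C=59 G=48 A=44 F=40 B=34 D=11
Assign: E→slot 3, C→slot 1, G→slot 2, A skipped, F skipped, B skipped, D skipped.
Slots: [1:C] [2:G] [3:E]
Profit = 59 + 48 + 61 = 168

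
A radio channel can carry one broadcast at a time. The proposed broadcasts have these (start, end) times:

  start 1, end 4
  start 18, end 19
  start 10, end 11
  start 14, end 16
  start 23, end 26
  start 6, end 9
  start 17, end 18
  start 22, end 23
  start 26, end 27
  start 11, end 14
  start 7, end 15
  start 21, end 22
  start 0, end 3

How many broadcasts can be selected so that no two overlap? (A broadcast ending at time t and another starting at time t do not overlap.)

By end time: (0,3), (1,4), (6,9), (10,11), (11,14), (7,15), (14,16), (17,18), (18,19), (21,22), (22,23), (23,26), (26,27).
Pick (0,3); next start ≥ 3 → (6,9); next start ≥ 9 → (10,11); next start ≥ 11 → (11,14); next start ≥ 14 → (14,16); next start ≥ 16 → (17,18); next start ≥ 18 → (18,19); next start ≥ 19 → (21,22); next start ≥ 22 → (22,23); next start ≥ 23 → (23,26); next start ≥ 26 → (26,27).
Selected 11 broadcasts.

11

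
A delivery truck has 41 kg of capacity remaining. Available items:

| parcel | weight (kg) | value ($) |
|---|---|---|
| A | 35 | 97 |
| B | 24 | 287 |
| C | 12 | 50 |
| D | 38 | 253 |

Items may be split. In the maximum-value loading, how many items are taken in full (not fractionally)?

Greedy by value/weight ratio, highest first.
Ratios (sorted): B 11.96, D 6.66, C 4.17, A 2.77
take B (24 @ 287); take 17/38 of D → 113.18. Capacity used 41/41.
1 item(s) taken whole; one partial (take 17/38 of D).

1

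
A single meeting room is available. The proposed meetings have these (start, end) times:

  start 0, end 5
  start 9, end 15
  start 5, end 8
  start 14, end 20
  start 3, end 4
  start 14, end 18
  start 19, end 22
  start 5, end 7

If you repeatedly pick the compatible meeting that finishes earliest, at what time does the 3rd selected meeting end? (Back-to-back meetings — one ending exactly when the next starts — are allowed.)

15

Greedy by earliest finish: after sorting by end time, pick each interval compatible with the last pick.
By end time: (3,4), (0,5), (5,7), (5,8), (9,15), (14,18), (14,20), (19,22).
Pick (3,4); next start ≥ 4 → (5,7); next start ≥ 7 → (9,15); next start ≥ 15 → (19,22).
Selected: (3,4) (5,7) (9,15) (19,22)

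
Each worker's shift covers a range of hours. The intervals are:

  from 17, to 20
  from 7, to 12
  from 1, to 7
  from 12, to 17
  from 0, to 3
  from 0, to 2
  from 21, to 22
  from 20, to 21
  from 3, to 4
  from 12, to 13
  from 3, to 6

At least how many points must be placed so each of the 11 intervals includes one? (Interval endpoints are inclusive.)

5

Sorted: [0,2] [0,3] [3,4] [3,6] [1,7] [7,12] [12,13] [12,17] [17,20] [20,21] [21,22]
{[0,2],[0,3]} hit by 2; {[3,4],[3,6],[1,7]} hit by 4; {[7,12],[12,13],[12,17]} hit by 12; {[17,20],[20,21]} hit by 20; {[21,22]} hit by 22.
Points: 2, 4, 12, 20, 22 (5 total).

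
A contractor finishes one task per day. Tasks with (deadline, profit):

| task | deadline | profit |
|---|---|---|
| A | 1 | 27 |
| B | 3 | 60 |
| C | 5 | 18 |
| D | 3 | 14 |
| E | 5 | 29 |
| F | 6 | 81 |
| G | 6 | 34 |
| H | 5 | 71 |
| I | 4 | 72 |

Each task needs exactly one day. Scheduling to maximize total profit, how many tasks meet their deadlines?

Sort by profit descending; place each in the latest free slot ≤ its deadline.
Profit order: F=81 I=72 H=71 B=60 G=34 E=29 A=27 C=18 D=14
Assign: F→slot 6, I→slot 4, H→slot 5, B→slot 3, G→slot 2, E→slot 1, A skipped, C skipped, D skipped.
Slots: [1:E] [2:G] [3:B] [4:I] [5:H] [6:F]
6 of 9 scheduled.

6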